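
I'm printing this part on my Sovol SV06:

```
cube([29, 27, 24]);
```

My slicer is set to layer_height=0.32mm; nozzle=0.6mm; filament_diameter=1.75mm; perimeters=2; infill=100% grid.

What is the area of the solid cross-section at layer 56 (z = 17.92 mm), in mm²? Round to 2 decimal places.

At z = 17.92 mm: the cube is present — its section is the full 29×27 rectangle (area 783.00 mm²). Overall, the cross-section is a single solid region. Net area = 783.00 mm².

783.00 mm²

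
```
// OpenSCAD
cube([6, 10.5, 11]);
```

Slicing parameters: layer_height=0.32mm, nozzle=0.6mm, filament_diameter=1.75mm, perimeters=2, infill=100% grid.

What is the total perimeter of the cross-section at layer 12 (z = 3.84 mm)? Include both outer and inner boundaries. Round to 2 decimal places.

At z = 3.84 mm: the cube is present — its section is the full 6×10.5 rectangle (perimeter 33.00 mm). Overall, the cross-section is a single solid region. Total boundary length (outer) = 33.00 mm.

33.00 mm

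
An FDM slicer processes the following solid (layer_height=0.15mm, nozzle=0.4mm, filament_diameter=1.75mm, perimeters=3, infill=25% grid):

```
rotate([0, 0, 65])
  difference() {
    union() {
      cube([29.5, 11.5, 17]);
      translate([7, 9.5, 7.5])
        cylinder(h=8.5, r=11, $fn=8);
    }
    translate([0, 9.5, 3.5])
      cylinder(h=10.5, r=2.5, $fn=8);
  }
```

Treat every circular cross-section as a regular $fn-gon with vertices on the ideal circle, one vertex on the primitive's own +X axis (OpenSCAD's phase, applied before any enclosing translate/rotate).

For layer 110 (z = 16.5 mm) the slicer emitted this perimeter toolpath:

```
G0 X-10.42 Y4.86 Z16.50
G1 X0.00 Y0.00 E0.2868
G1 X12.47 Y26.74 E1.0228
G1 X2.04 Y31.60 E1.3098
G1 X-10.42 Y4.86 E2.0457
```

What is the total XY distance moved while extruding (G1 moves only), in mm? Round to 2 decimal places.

82.01 mm

Sum the Euclidean lengths of each G1 segment: total = 82.01 mm.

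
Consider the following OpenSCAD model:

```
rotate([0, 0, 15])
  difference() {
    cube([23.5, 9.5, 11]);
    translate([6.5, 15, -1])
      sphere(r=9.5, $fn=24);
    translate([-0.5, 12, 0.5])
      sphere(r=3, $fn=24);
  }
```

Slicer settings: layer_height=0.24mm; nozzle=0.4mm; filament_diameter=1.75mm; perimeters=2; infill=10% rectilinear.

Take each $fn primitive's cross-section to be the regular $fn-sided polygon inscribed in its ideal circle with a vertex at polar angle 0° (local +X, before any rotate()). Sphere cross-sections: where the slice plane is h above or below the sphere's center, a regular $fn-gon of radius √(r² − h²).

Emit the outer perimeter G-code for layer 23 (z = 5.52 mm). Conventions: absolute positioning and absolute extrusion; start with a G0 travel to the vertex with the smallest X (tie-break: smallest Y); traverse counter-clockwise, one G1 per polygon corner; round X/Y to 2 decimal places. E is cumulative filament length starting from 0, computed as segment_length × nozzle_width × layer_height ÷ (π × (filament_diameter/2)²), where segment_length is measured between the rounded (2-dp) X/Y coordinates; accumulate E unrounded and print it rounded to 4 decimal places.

G0 X-2.46 Y9.18 Z5.52
G1 X0.00 Y0.00 E0.3793
G1 X22.70 Y6.08 E1.3173
G1 X20.24 Y15.26 E1.6966
G1 X7.77 Y11.92 E2.2118
G1 X7.28 Y11.29 E2.2437
G1 X5.85 Y10.19 E2.3157
G1 X4.18 Y9.50 E2.3878
G1 X2.40 Y9.26 E2.4595
G1 X0.61 Y9.50 E2.5316
G1 X-0.13 Y9.80 E2.5634
G1 X-2.46 Y9.18 E2.6597

At z = 5.52 mm: the cube is present — its section is the full 23.5×9.5 rectangle; the sphere at (6.5, 15): section is a regular 24-gon, circumradius = √(r²−h²) = √(9.5²−6.52²) = 6.909; the sphere at (-0.5, 12) does not reach this height (|z−center|=5.020 > r=3); After the difference (first − rest): starting from the 23.5×9.5 cube, the r=9.5 sphere at (6.5, 15) partially overlaps it — only the 7.69 mm² overlap (of its 148.27 mm²) is removed, clipping the outline — 1 connected region; (rotated 15° about Z; rotation is an isometry so areas/perimeters/island counts are preserved). The outline is a single polygon with 11 vertices. Extrusion per mm of travel: 0.4 × 0.24 / (π × 0.875²) = 0.039912. Accumulating E over each segment gives final E = 2.6597.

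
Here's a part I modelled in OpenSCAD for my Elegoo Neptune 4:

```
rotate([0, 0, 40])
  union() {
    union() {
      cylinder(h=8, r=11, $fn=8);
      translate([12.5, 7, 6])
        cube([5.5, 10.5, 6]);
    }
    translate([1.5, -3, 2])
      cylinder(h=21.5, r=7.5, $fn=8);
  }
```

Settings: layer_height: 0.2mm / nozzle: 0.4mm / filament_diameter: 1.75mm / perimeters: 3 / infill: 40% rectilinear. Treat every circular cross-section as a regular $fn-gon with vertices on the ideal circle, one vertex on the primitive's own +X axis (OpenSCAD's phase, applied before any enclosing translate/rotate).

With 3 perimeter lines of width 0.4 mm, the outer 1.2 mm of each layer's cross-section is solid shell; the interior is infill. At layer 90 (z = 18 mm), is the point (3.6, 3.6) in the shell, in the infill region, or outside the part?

infill

At z = 18 mm: the cylinder is absent (z outside [0, 8]); the cube at (12.5, 7) does not reach this height (z outside [6, 12]); Combining (union): nothing is present at this height; the r=7.5 cylinder at (1.5, -3) gives a regular 8-gon of circumradius 7.5 (constant along its height); Merging all regions: only the r=7.5 cylinder at (1.5, -3) is present, so the union is just that shape — 1 connected region; (rotated 40° about Z; rotation is an isometry so areas/perimeters/island counts are preserved). Overall, the cross-section is a single solid region. Undo the 40° rotation: the query point maps to (5.072, 0.444) in the un-rotated model frame. The nearest boundary edge runs (9.00, -3.00)→(6.80, 2.30); distance from the point to it = 2.31 mm. The point is inside the cross-section and 2.31 mm from the nearest boundary — more than the 1.2 mm shell width (3 × 0.4), so it's in the infill interior.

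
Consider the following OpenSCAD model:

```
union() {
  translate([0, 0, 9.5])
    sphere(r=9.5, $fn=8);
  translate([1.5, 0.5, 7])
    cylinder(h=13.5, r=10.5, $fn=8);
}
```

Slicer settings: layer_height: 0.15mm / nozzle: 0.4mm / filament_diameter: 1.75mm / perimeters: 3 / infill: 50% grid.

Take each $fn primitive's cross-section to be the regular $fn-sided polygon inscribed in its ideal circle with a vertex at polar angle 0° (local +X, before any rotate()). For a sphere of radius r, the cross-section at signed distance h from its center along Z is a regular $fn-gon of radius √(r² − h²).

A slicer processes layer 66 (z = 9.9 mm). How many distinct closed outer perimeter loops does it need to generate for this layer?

1

At z = 9.9 mm: the sphere: section is a regular 8-gon, circumradius = √(r²−h²) = √(9.5²−0.4²) = 9.492; the r=10.5 cylinder at (1.5, 0.5) gives a regular 8-gon of circumradius 10.5 (constant along its height); Taking the union: the regions partially overlap (shared area 247.30 mm²), so overlapping operands fuse into one piece — 1 connected region. The result has 1 disconnected region.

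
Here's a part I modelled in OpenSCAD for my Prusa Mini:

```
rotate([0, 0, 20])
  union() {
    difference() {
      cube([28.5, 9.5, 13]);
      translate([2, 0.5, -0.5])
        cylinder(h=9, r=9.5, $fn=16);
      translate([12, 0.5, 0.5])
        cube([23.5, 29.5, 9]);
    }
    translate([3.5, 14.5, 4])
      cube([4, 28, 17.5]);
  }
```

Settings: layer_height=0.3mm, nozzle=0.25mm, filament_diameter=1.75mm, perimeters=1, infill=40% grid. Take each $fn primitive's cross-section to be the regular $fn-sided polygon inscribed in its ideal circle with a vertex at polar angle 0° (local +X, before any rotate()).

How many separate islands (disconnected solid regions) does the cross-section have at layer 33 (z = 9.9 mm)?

At z = 9.9 mm: the cube is present — its section is the full 28.5×9.5 rectangle; the cylinder at (2, 0.5) is absent (z outside [-0.5, 8.5]); the cube at (12, 0.5) is absent (z outside [0.5, 9.5]); Subtracting the remaining from the first: none of the subtracted shapes is present at this height, so the 28.5×9.5 cube is unchanged — 1 connected region; the cube at (3.5, 14.5) is present — its section is the full 4×28 rectangle; Merging all regions: the 2 present regions are separate (no shared area or edge), so areas and boundary lengths simply add and each stays a separate island — 2 connected regions; (rotated 20° about Z; rotation is an isometry so areas/perimeters/island counts are preserved). Overall, the cross-section has 2 separate islands. Island count = 2.

2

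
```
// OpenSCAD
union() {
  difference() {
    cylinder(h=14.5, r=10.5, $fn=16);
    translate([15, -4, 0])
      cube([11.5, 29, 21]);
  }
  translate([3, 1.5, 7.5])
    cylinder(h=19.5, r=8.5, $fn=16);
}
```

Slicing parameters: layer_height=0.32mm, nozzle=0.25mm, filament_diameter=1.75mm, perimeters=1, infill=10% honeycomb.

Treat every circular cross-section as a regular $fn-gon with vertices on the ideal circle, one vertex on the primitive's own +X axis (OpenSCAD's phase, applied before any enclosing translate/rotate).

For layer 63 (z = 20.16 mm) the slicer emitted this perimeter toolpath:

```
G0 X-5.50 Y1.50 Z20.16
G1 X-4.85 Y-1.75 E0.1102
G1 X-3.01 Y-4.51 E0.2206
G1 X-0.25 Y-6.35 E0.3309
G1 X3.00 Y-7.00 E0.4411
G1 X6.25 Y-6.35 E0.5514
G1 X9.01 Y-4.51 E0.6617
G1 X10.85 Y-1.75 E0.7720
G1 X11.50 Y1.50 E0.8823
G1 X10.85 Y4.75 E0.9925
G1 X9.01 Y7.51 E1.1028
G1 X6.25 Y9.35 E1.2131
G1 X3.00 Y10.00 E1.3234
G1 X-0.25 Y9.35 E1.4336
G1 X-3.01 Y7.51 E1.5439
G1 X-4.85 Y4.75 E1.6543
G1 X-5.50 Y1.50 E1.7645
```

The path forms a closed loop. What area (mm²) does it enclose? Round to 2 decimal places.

Apply the shoelace formula to the sequence of (X, Y) vertices; enclosed area = 221.08 mm².

221.08 mm²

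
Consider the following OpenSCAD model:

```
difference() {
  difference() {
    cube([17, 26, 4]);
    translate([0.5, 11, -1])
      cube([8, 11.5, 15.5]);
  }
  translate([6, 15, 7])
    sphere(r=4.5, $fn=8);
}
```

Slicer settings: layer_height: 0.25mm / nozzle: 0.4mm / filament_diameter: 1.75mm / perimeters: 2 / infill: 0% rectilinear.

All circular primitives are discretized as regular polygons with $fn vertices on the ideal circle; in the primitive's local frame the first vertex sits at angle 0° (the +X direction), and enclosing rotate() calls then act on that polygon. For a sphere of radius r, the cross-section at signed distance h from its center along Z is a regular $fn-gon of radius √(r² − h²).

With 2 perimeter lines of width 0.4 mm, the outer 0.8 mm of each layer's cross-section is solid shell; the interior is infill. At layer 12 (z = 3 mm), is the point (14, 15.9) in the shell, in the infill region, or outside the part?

At z = 3 mm: the cube (footprint 17×26) is included at this height; the cube at (0.5, 11) (footprint 8×11.5) is included at this height; After the difference (first − rest): starting from the 17×26 cube, the 8×11.5 cube at (0.5, 11) lies wholly inside it (removes its full 92.00 mm² and its 39.00 mm outline becomes a hole wall) — 1 connected region with 1 hole; the sphere at (6, 15): section is a regular 8-gon, circumradius = √(r²−h²) = √(4.5²−4²) = 2.062; Taking the first minus the rest: starting from the result so far, the r=4.5 sphere at (6, 15) misses the remaining region (no effect) — 1 connected region with 1 hole. Overall, the cross-section is one region with 1 hole. The nearest boundary edge runs (17.00, 26.00)→(17.00, 0.00); distance from the point to it = 3.00 mm. The point is inside the cross-section and 3.00 mm from the nearest boundary — more than the 0.8 mm shell width (2 × 0.4), so it's in the infill interior.

infill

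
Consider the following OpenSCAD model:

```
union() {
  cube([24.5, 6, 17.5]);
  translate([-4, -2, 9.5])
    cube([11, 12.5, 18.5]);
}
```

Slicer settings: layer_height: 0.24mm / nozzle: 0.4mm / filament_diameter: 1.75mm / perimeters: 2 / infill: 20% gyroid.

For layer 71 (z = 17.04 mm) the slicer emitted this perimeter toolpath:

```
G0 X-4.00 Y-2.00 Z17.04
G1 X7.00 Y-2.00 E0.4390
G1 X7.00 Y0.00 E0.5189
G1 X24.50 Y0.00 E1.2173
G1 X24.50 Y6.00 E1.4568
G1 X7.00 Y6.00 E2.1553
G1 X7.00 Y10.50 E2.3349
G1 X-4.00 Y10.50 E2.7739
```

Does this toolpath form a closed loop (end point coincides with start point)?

no

Start point (G0): (-4.00, -2.00). End point (last G1): the path does not return to the start — open.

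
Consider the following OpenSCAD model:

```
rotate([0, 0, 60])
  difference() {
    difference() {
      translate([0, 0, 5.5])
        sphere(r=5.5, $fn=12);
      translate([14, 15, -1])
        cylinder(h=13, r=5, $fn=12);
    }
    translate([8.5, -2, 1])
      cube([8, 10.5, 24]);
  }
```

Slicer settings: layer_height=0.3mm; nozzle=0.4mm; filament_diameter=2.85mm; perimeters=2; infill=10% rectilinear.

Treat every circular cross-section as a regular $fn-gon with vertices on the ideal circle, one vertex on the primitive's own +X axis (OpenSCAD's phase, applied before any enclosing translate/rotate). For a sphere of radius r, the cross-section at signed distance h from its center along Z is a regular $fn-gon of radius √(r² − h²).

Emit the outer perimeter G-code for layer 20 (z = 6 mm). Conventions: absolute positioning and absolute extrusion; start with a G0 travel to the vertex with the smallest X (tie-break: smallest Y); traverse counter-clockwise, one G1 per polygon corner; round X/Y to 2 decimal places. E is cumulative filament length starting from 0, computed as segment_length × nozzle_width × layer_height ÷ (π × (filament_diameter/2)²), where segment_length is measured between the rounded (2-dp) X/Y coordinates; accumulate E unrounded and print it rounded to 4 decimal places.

At z = 6 mm: the sphere: section is a regular 12-gon, circumradius = √(r²−h²) = √(5.5²−0.5²) = 5.477; the r=5 cylinder at (14, 15) gives a regular 12-gon of circumradius 5 (constant along its height); Taking the first minus the rest: starting from the r=5.5 sphere, the r=5 cylinder at (14, 15) misses the remaining region (no effect) — 1 connected region; the cube at (8.5, -2) (footprint 8×10.5) is included at this height; Subtracting the remaining from the first: starting from the result so far, the 8×10.5 cube at (8.5, -2) misses the remaining region (no effect) — 1 connected region; (whole slice rotated 60° about Z — lengths, areas and connectivity unchanged). The outline is a single polygon with 12 vertices. Extrusion per mm of travel: 0.4 × 0.3 / (π × 1.425²) = 0.018811. Accumulating E over each segment gives final E = 0.6399.

G0 X-5.48 Y0.00 Z6.00
G1 X-4.74 Y-2.74 E0.0534
G1 X-2.74 Y-4.74 E0.1066
G1 X0.00 Y-5.48 E0.1600
G1 X2.74 Y-4.74 E0.2134
G1 X4.74 Y-2.74 E0.2666
G1 X5.48 Y0.00 E0.3200
G1 X4.74 Y2.74 E0.3733
G1 X2.74 Y4.74 E0.4266
G1 X0.00 Y5.48 E0.4799
G1 X-2.74 Y4.74 E0.5333
G1 X-4.74 Y2.74 E0.5865
G1 X-5.48 Y0.00 E0.6399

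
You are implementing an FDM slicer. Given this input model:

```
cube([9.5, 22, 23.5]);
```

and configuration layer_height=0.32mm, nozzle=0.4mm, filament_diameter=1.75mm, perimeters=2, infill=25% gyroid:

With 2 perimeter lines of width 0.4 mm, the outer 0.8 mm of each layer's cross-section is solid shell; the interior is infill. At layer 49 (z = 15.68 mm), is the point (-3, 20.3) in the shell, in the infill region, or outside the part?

outside

At z = 15.68 mm: the cube (footprint 9.5×22) is included at this height. Overall, the cross-section is a single solid region. The nearest boundary edge runs (0.00, 22.00)→(0.00, 0.00); distance from the point to it = 3.00 mm. The point is not inside any of the regions above, so it lies outside the cross-section (3.00 mm from the nearest boundary).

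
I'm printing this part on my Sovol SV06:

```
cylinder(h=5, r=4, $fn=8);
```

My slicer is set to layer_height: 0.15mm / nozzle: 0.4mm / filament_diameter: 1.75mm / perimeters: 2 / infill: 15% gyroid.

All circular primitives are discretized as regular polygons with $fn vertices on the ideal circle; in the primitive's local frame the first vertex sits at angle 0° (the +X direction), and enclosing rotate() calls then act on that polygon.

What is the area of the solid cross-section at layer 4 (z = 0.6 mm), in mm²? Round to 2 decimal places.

At z = 0.6 mm: the cylinder: section is a regular 8-gon, circumradius r=4 (area = (8/2)·4.000²·sin(360°/8) = 45.25 mm²). Overall, the cross-section is a single solid region. Net area = 45.25 mm².

45.25 mm²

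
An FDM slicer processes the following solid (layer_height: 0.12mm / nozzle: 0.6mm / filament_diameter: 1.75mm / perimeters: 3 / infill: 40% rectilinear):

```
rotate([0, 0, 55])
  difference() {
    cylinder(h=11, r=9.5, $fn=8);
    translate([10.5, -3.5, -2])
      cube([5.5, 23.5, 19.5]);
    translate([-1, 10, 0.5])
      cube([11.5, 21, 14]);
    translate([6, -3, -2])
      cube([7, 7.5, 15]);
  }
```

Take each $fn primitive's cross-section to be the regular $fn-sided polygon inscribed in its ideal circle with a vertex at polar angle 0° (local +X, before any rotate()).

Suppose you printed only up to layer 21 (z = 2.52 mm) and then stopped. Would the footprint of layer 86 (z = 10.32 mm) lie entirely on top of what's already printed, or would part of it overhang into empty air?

entirely on top

Compare the two slices. At z = 2.52: the r=9.5 cylinder gives a regular 8-gon of circumradius 9.5 (constant along its height) (area = (8/2)·9.500²·sin(360°/8) = 255.27 mm²); the cube at (10.5, -3.5) (footprint 5.5×23.5) is included at this height (area 129.25 mm²); the cube at (-1, 10) (footprint 11.5×21) is included at this height (area 241.50 mm²); the cube at (6, -3) is present — its section is the full 7×7.5 rectangle (area 52.50 mm²); After the difference (first − rest): starting from the r=9.5 cylinder (255.27 mm²), the 5.5×23.5 cube at (10.5, -3.5) misses the remaining region (no effect); the 11.5×21 cube at (-1, 10) misses the remaining region (no effect); the 7×7.5 cube at (6, -3) partially overlaps it — only the 20.19 mm² overlap (of its 52.50 mm²) is removed, clipping the outline — area = 235.07 mm²; (whole slice rotated 55° about Z — lengths, areas and connectivity unchanged). At z = 10.32: the cylinder: section is a regular 8-gon, circumradius r=9.5 (area = (8/2)·9.500²·sin(360°/8) = 255.27 mm²); the cube at (10.5, -3.5) is present — its section is the full 5.5×23.5 rectangle (area 129.25 mm²); the 11.5×21 cube at (-1, 10) contributes its full rectangle (area 241.50 mm²); the cube at (6, -3) is present — its section is the full 7×7.5 rectangle (area 52.50 mm²); Taking the first minus the rest: starting from the r=9.5 cylinder (255.27 mm²), the 5.5×23.5 cube at (10.5, -3.5) misses the remaining region (no effect); the 11.5×21 cube at (-1, 10) misses the remaining region (no effect); the 7×7.5 cube at (6, -3) partially overlaps it — only the 20.19 mm² overlap (of its 52.50 mm²) is removed, clipping the outline — area = 235.07 mm²; (whole slice rotated 55° about Z — lengths, areas and connectivity unchanged). Checking containment: the cross-section at z = 10.32 is a subset of the cross-section at z = 2.52.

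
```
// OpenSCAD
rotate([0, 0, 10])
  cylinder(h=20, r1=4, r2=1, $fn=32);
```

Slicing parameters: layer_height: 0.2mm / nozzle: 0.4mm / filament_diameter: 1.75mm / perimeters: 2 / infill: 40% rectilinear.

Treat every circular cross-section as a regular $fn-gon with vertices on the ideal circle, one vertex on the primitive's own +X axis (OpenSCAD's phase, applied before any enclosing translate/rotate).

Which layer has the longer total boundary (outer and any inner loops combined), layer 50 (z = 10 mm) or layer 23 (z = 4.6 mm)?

layer 23 (z = 4.6 mm)

Layer 50 (z = 10): the cone: at t=0.500 of its height the radius interpolates to r₁+(r₂−r₁)t = 2.500, giving a regular 32-gon of that circumradius (perimeter = 2·32·2.500·sin(180°/32) = 15.68 mm); (whole slice rotated 10° about Z — lengths, areas and connectivity unchanged). So its perimeter = 15.68 mm. Layer 23 (z = 4.6): the cone contributes a regular 32-gon of circumradius 3.310 (interpolated between r1=4 and r2=1 at t=0.230) (perimeter = 2·32·3.310·sin(180°/32) = 20.76 mm); (whole slice rotated 10° about Z — lengths, areas and connectivity unchanged). So its perimeter = 20.76 mm. Layer 23 is larger (20.76 vs 15.68 mm).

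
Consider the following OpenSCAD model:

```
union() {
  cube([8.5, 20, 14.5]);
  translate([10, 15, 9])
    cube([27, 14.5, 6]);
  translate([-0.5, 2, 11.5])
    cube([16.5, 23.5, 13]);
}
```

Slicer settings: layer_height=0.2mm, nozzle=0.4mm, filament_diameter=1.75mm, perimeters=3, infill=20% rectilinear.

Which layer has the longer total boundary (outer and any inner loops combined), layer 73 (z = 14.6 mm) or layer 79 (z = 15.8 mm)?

Layer 73 (z = 14.6): the cube is absent (z outside [0, 14.5]); the cube at (10, 15) is present — its section is the full 27×14.5 rectangle (perimeter 83.00 mm); the cube at (-0.5, 2) (footprint 16.5×23.5) is included at this height (perimeter 80.00 mm); Taking the union: the regions partially overlap (shared area 63.00 mm²), so the edge portions inside another operand are dropped and the merged outline is re-measured after clipping — boundary = 130.00 mm. So its perimeter = 130.00 mm. Layer 79 (z = 15.8): the cube does not reach this height (z outside [0, 14.5]); the cube at (10, 15) does not reach this height (z outside [9, 15]); the cube at (-0.5, 2) (footprint 16.5×23.5) is included at this height (perimeter 80.00 mm); Merging all regions: only the 16.5×23.5 cube at (-0.5, 2) is present, so the union is just that shape — boundary = 80.00 mm. So its perimeter = 80.00 mm. Layer 73 is larger (130.00 vs 80.00 mm).

layer 73 (z = 14.6 mm)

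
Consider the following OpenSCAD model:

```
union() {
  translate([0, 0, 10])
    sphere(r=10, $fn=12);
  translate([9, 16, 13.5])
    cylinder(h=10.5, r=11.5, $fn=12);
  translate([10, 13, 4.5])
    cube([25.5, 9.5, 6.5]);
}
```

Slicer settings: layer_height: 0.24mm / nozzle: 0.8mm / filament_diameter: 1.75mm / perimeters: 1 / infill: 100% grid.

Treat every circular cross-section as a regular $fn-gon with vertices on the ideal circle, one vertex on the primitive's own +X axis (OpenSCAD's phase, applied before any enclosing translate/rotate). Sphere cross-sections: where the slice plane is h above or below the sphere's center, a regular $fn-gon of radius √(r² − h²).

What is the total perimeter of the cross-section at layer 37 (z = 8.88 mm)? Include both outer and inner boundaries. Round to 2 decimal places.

At z = 8.88 mm: the sphere: section is a regular 12-gon, circumradius = √(r²−h²) = √(10²−1.12²) = 9.937 (perimeter = 2·12·9.937·sin(180°/12) = 61.73 mm); the cylinder at (9, 16) is not intersected at this z (z outside [13.5, 24]); the cube at (10, 13) is present — its section is the full 25.5×9.5 rectangle (perimeter 70.00 mm); Taking the union: the 2 present regions are separate (no shared area or edge), so areas and boundary lengths simply add and each stays a separate island — boundary = 131.73 mm. Overall, the cross-section has 2 separate islands. Total boundary length (outer) = 131.73 mm.

131.73 mm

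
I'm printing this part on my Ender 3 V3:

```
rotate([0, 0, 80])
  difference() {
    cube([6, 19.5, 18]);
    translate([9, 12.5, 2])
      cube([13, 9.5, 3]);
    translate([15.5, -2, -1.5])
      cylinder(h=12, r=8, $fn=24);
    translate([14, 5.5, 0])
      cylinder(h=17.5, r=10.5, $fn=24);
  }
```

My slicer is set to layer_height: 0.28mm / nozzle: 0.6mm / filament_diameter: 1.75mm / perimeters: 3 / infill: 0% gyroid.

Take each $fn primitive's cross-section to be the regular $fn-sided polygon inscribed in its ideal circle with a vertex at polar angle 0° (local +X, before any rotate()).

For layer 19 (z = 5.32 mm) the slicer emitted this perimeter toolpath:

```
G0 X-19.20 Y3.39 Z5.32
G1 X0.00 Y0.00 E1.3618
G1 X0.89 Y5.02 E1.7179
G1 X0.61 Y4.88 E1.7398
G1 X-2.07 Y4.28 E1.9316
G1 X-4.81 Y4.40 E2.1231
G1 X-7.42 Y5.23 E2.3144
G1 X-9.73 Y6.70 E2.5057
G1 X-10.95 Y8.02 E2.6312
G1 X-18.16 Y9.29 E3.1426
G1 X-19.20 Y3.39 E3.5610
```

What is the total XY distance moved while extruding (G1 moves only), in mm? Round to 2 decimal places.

50.98 mm

Sum the Euclidean lengths of each G1 segment: total = 50.98 mm.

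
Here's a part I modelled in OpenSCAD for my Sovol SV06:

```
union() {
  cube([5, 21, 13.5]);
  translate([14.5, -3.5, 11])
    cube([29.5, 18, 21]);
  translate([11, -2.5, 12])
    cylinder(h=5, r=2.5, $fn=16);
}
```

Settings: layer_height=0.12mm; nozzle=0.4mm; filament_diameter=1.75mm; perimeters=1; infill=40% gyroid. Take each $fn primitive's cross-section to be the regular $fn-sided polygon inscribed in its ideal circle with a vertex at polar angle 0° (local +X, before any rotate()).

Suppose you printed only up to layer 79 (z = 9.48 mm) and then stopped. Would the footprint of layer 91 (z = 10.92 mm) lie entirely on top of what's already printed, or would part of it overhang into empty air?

Compare the two slices. At z = 9.48: the cube (footprint 5×21) is included at this height (area 105.00 mm²); the cube at (14.5, -3.5) does not reach this height (z outside [11, 32]); the cylinder at (11, -2.5) is not intersected at this z (z outside [12, 17]); Combining (union): only the 5×21 cube is present, so the union is just that shape — area = 105.00 mm². At z = 10.92: the cube (footprint 5×21) is included at this height (area 105.00 mm²); the cube at (14.5, -3.5) is not intersected at this z (z outside [11, 32]); the cylinder at (11, -2.5) is absent (z outside [12, 17]); Combining (union): only the 5×21 cube is present, so the union is just that shape — area = 105.00 mm². Checking containment: the cross-section at z = 10.92 is a subset of the cross-section at z = 9.48.

entirely on top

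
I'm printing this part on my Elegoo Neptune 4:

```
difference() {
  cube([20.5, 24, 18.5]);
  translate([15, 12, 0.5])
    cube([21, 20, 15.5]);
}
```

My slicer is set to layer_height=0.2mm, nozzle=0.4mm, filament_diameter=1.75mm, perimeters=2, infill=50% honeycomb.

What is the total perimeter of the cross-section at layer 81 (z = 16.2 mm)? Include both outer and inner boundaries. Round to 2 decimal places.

89.00 mm

At z = 16.2 mm: the cube is present — its section is the full 20.5×24 rectangle (perimeter 89.00 mm); the cube at (15, 12) does not reach this height (z outside [0.5, 16]); After the difference (first − rest): none of the subtracted shapes is present at this height, so the 20.5×24 cube is unchanged — boundary = 89.00 mm. Overall, the cross-section is a single solid region. Total boundary length (outer) = 89.00 mm.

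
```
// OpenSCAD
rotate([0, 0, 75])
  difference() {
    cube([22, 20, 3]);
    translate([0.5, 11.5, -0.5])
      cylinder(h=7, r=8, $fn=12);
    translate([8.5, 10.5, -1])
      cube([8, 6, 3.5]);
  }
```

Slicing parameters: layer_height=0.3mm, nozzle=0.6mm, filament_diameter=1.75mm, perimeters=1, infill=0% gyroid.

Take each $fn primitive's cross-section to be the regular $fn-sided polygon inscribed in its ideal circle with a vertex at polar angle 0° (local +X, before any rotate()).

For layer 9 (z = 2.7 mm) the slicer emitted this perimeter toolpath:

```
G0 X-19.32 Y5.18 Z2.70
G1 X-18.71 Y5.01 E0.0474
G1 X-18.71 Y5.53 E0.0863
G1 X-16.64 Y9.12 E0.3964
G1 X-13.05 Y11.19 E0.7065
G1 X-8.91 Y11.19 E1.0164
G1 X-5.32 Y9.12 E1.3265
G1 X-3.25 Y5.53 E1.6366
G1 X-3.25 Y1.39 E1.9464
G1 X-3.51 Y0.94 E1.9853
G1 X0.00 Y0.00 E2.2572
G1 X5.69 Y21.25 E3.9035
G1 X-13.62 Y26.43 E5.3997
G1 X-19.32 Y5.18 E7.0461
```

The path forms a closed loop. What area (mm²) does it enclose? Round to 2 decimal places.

335.96 mm²

Apply the shoelace formula to the sequence of (X, Y) vertices; enclosed area = 335.96 mm².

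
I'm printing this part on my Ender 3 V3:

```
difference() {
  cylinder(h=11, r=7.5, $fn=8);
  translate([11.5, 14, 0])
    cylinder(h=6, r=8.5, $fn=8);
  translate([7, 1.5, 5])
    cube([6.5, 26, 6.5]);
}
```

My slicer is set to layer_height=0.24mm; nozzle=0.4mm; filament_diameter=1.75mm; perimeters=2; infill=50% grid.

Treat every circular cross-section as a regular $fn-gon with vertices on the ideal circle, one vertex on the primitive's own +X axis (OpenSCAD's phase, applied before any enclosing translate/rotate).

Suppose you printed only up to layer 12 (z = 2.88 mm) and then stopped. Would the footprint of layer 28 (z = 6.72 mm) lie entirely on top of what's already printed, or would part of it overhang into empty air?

Compare the two slices. At z = 2.88: the r=7.5 cylinder gives a regular 8-gon of circumradius 7.5 (constant along its height) (area = (8/2)·7.500²·sin(360°/8) = 159.10 mm²); the r=8.5 cylinder at (11.5, 14) contributes a regular 8-gon of circumradius 8.5 (area = (8/2)·8.500²·sin(360°/8) = 204.35 mm²); the cube at (7, 1.5) is not intersected at this z (z outside [5, 11.5]); After the difference (first − rest): starting from the r=7.5 cylinder (159.10 mm²), the r=8.5 cylinder at (11.5, 14) misses the remaining region (no effect) — area = 159.10 mm². At z = 6.72: the r=7.5 cylinder contributes a regular 8-gon of circumradius 7.5 (area = (8/2)·7.500²·sin(360°/8) = 159.10 mm²); the cylinder at (11.5, 14) is not intersected at this z (z outside [0, 6]); the cube at (7, 1.5) is present — its section is the full 6.5×26 rectangle (area 169.00 mm²); Subtracting the remaining from the first: starting from the r=7.5 cylinder (159.10 mm²), the 6.5×26 cube at (7, 1.5) misses the remaining region (no effect) — area = 159.10 mm². Checking containment: the cross-section at z = 6.72 is a subset of the cross-section at z = 2.88.

entirely on top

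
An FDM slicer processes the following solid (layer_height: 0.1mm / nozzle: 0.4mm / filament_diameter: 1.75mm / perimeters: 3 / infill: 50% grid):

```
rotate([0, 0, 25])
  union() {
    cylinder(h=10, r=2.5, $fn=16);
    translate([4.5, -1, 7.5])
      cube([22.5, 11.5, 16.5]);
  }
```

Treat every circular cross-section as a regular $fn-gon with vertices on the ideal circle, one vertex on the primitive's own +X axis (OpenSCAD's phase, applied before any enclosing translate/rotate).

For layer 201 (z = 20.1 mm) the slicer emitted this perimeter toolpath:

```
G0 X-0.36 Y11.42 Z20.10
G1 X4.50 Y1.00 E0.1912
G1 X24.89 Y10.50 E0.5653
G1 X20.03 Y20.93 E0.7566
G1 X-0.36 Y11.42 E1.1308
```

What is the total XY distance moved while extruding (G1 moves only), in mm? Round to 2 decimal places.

68.00 mm

Sum the Euclidean lengths of each G1 segment: total = 68.00 mm.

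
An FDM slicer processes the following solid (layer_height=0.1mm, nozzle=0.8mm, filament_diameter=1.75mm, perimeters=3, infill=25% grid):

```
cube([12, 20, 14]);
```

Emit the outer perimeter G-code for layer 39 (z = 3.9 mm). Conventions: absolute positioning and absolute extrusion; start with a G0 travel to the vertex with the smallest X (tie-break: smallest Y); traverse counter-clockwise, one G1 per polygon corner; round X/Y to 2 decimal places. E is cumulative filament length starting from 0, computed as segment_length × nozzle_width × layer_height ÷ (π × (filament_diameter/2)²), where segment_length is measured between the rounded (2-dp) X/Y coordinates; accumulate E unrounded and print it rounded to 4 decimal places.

At z = 3.9 mm: the cube is present — its section is the full 12×20 rectangle. The outline is a single polygon with 4 vertices. Extrusion per mm of travel: 0.8 × 0.1 / (π × 0.875²) = 0.033260. Accumulating E over each segment gives final E = 2.1286.

G0 X0.00 Y0.00 Z3.90
G1 X12.00 Y0.00 E0.3991
G1 X12.00 Y20.00 E1.0643
G1 X0.00 Y20.00 E1.4634
G1 X0.00 Y0.00 E2.1286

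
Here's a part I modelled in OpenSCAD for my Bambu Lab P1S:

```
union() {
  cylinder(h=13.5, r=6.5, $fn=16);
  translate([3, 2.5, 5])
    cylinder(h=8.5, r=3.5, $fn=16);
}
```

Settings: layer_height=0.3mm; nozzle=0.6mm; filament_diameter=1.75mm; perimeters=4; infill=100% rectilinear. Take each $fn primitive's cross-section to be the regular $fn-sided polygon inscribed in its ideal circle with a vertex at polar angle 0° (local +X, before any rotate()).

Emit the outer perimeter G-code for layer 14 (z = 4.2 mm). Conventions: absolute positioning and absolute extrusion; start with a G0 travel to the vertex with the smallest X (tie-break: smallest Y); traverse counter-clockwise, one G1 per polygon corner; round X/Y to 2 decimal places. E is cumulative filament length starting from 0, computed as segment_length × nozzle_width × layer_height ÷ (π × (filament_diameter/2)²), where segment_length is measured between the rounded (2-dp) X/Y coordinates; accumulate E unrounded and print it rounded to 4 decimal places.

At z = 4.2 mm: the cylinder: section is a regular 16-gon, circumradius r=6.5; the cylinder at (3, 2.5) does not reach this height (z outside [5, 13.5]); Combining (union): only the r=6.5 cylinder is present, so the union is just that shape — 1 connected region. The outline is a single polygon with 16 vertices. Extrusion per mm of travel: 0.6 × 0.3 / (π × 0.875²) = 0.074835. Accumulating E over each segment gives final E = 3.0386.

G0 X-6.50 Y0.00 Z4.20
G1 X-6.01 Y-2.49 E0.1899
G1 X-4.60 Y-4.60 E0.3798
G1 X-2.49 Y-6.01 E0.5697
G1 X0.00 Y-6.50 E0.7597
G1 X2.49 Y-6.01 E0.9496
G1 X4.60 Y-4.60 E1.1395
G1 X6.01 Y-2.49 E1.3294
G1 X6.50 Y0.00 E1.5193
G1 X6.01 Y2.49 E1.7092
G1 X4.60 Y4.60 E1.8991
G1 X2.49 Y6.01 E2.0891
G1 X0.00 Y6.50 E2.2790
G1 X-2.49 Y6.01 E2.4689
G1 X-4.60 Y4.60 E2.6588
G1 X-6.01 Y2.49 E2.8487
G1 X-6.50 Y0.00 E3.0386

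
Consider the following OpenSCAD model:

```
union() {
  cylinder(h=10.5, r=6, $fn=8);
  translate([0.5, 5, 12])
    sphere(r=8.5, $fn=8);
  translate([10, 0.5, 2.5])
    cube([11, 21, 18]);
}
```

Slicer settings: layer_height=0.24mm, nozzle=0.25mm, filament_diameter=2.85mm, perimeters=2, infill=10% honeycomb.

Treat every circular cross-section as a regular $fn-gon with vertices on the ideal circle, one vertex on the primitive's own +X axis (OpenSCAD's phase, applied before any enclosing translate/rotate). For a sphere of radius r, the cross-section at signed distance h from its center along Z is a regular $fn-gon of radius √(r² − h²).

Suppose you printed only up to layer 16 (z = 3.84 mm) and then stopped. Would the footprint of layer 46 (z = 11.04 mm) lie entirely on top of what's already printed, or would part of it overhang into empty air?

part overhangs

Compare the two slices. At z = 3.84: the r=6 cylinder gives a regular 8-gon of circumradius 6 (constant along its height) (area = (8/2)·6.000²·sin(360°/8) = 101.82 mm²); the sphere at (0.5, 5): section is a regular 8-gon, circumradius = √(r²−h²) = √(8.5²−8.16²) = 2.380 (area = (8/2)·2.380²·sin(360°/8) = 16.02 mm²); the cube at (10, 0.5) (footprint 11×21) is included at this height (area 231.00 mm²); Combining (union): the regions partially overlap — summed areas 348.84 mm² minus the doubly-counted overlap 10.32 mm² gives 338.53 mm² — area = 338.53 mm². At z = 11.04: the cylinder is not intersected at this z (z outside [0, 10.5]); the r=8.5 sphere at (0.5, 5) contributes a regular 8-gon of circumradius √(8.5²−0.96²) = 8.446 (area = (8/2)·8.446²·sin(360°/8) = 201.75 mm²); the cube at (10, 0.5) is present — its section is the full 11×21 rectangle (area 231.00 mm²); Combining (union): the 2 present regions are separate (no shared area or edge), so areas and boundary lengths simply add and each stays a separate island — area = 432.75 mm². Checking containment: at z = 11.04 the cross-section extends beyond the z = 3.84 cross-section by about 119.41 mm².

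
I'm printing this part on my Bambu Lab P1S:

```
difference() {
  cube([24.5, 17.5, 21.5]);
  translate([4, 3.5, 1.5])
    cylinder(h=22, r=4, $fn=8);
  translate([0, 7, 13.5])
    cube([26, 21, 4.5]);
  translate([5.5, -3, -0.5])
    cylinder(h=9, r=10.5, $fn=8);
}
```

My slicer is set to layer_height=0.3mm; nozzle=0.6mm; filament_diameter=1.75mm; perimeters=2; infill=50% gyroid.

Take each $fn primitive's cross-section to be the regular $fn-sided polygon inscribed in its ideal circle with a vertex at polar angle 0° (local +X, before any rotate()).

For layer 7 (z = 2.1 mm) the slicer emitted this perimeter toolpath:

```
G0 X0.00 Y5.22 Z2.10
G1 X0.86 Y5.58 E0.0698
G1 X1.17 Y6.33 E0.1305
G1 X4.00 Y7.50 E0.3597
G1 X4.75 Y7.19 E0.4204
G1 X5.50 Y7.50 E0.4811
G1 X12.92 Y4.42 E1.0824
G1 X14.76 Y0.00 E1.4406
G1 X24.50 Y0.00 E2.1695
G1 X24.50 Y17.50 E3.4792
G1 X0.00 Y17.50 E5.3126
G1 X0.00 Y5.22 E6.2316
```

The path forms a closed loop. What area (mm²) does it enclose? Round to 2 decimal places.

Apply the shoelace formula to the sequence of (X, Y) vertices; enclosed area = 343.38 mm².

343.38 mm²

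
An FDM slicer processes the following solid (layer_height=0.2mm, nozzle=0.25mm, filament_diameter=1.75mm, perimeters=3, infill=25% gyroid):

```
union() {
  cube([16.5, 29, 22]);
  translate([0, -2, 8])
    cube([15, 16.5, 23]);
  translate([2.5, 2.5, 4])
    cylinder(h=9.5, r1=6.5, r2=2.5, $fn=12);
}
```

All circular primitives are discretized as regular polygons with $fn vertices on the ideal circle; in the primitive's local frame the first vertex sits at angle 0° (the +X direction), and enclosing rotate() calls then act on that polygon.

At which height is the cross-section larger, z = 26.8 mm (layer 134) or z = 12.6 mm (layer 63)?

Layer 134 (z = 26.8): the cube is absent (z outside [0, 22]); the cube at (0, -2) is present — its section is the full 15×16.5 rectangle (area 247.50 mm²); the cone at (2.5, 2.5) is absent (z outside [4, 13.5]); Combining (union): only the 15×16.5 cube at (0, -2) is present, so the union is just that shape — area = 247.50 mm². So its area = 247.50 mm². Layer 63 (z = 12.6): the 16.5×29 cube contributes its full rectangle (area 478.50 mm²); the cube at (0, -2) (footprint 15×16.5) is included at this height (area 247.50 mm²); the cone at (2.5, 2.5): at t=0.905 of its height the radius interpolates to r₁+(r₂−r₁)t = 2.879, giving a regular 12-gon of that circumradius (area = (12/2)·2.879²·sin(360°/12) = 24.87 mm²); Combining (union): the regions partially overlap — summed areas 750.87 mm² minus the doubly-counted overlap 241.83 mm² gives 509.04 mm² — area = 509.04 mm². So its area = 509.04 mm². Layer 63 is larger (509.04 vs 247.50 mm²).

layer 63 (z = 12.6 mm)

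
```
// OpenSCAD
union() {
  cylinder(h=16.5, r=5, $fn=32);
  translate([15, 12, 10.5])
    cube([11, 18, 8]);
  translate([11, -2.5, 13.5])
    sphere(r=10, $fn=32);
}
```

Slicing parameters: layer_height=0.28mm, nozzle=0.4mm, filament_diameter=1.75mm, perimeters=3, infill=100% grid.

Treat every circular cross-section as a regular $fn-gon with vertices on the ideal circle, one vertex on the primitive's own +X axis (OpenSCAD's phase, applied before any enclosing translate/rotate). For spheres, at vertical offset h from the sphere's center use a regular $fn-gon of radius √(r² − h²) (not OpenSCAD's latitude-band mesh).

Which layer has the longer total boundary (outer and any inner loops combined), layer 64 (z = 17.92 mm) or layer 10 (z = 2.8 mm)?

Layer 64 (z = 17.92): the cylinder is absent (z outside [0, 16.5]); the 11×18 cube at (15, 12) contributes its full rectangle (perimeter 58.00 mm); the sphere at (11, -2.5): section is a regular 32-gon, circumradius = √(r²−h²) = √(10²−4.42²) = 8.970 (perimeter = 2·32·8.970·sin(180°/32) = 56.27 mm); Taking the union: the 2 present regions are separate (no shared area or edge), so areas and boundary lengths simply add and each stays a separate island — boundary = 114.27 mm. So its perimeter = 114.27 mm. Layer 10 (z = 2.8): the r=5 cylinder contributes a regular 32-gon of circumradius 5 (perimeter = 2·32·5.000·sin(180°/32) = 31.37 mm); the cube at (15, 12) does not reach this height (z outside [10.5, 18.5]); the sphere at (11, -2.5) is absent (|z−center|=10.700 > r=10); Taking the union: only the r=5 cylinder is present, so the union is just that shape — boundary = 31.37 mm. So its perimeter = 31.37 mm. Layer 64 is larger (114.27 vs 31.37 mm).

layer 64 (z = 17.92 mm)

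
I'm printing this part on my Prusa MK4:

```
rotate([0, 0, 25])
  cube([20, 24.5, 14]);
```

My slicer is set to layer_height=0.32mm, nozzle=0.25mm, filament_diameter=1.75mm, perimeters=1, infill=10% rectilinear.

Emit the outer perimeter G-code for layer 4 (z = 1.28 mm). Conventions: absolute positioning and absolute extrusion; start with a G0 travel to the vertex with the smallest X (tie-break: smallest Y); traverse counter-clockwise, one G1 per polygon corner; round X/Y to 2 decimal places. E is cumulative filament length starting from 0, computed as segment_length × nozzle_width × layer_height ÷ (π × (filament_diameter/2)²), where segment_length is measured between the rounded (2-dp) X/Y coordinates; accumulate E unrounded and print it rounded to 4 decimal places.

G0 X-10.35 Y22.20 Z1.28
G1 X0.00 Y0.00 E0.8147
G1 X18.13 Y8.45 E1.4800
G1 X7.77 Y30.66 E2.2951
G1 X-10.35 Y22.20 E2.9602

At z = 1.28 mm: the cube (footprint 20×24.5) is included at this height; (whole slice rotated 25° about Z — lengths, areas and connectivity unchanged). The outline is a single polygon with 4 vertices. Extrusion per mm of travel: 0.25 × 0.32 / (π × 0.875²) = 0.033260. Accumulating E over each segment gives final E = 2.9602.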